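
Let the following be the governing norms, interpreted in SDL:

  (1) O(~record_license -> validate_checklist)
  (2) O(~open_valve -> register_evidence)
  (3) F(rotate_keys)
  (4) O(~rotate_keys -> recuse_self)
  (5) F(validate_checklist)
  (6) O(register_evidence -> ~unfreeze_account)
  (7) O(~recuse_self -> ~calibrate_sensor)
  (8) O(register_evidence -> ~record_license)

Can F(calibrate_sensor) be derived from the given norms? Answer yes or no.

Premise 7 is O(~recuse_self -> ~calibrate_sensor), but O(~recuse_self) is not derivable from the premises, so it does not yield O(~calibrate_sensor).
No other premise forces O(~calibrate_sensor). An ideal world satisfying every premise can still have calibrate_sensor true, so F(calibrate_sensor) is not derivable.

No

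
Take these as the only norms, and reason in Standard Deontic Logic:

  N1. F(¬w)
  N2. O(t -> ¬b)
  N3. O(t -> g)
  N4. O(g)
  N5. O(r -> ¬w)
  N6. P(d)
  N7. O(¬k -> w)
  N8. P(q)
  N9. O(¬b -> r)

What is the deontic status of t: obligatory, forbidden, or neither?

Premise 1 is F(¬w), i.e. O(w).
Premise 5, O(r -> ¬w), contraposes to O(w -> ¬r); with O(w) we get O(¬r).
The contrapositive of premise 9 (O(¬b -> r)) is O(¬r -> b), and O(¬r) is already established, so O(b).
The contrapositive of premise 2 (O(t -> ¬b)) is O(b -> ¬t), and O(b) is already established, so O(¬t).
Premises 3, 4, 6, 7, 8 do not contribute to this derivation.
Thus O(¬t), which is F(t): t is forbidden.

Forbidden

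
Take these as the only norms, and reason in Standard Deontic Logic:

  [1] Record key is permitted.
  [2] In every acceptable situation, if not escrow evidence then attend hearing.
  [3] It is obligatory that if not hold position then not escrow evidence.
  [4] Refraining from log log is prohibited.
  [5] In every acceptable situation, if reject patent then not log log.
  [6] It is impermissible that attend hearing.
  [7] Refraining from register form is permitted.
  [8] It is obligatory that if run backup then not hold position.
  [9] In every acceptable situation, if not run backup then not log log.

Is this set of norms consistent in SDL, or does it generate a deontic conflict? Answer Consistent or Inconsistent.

Inconsistent

Premise 6 is F(attend_hearing), i.e. O(¬attend_hearing).
Premise 2, O(¬escrow_evidence → attend_hearing), contraposes to O(¬attend_hearing → escrow_evidence); with O(¬attend_hearing) we get O(escrow_evidence).
Premise 3, O(¬hold_position → ¬escrow_evidence), contraposes to O(escrow_evidence → hold_position); with O(escrow_evidence) we get O(hold_position).
Premise 8 is O(run_backup → ¬hold_position); contrapositively O(hold_position → ¬run_backup). Since O(hold_position) holds, K gives O(¬run_backup).
Applying K to premise 9 (O(¬run_backup → ¬log_log)) and O(¬run_backup) yields O(¬log_log).
Yet premise 4 is F(¬log_log), i.e. O(log_log).
We now have both O(¬log_log) and O(log_log) — log_log is simultaneously obligatory and forbidden, violating the D-axiom.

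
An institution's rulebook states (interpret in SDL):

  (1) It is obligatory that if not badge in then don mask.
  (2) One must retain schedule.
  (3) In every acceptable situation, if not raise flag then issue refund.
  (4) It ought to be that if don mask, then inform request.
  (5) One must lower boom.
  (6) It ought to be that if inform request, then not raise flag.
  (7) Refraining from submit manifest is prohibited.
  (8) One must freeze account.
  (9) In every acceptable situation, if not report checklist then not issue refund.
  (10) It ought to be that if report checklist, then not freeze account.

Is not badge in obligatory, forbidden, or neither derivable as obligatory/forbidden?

Forbidden

From premise 8 we have O(freeze_account).
The contrapositive of premise 10 (O(report_checklist → ¬freeze_account)) is O(freeze_account → ¬report_checklist), and O(freeze_account) is already established, so O(¬report_checklist).
Premise 9 is O(¬report_checklist → ¬issue_refund); since O(¬report_checklist), deontic closure gives O(¬issue_refund).
The contrapositive of premise 3 (O(¬raise_flag → issue_refund)) is O(¬issue_refund → raise_flag), and O(¬issue_refund) is already established, so O(raise_flag).
The contrapositive of premise 6 (O(inform_request → ¬raise_flag)) is O(raise_flag → ¬inform_request), and O(raise_flag) is already established, so O(¬inform_request).
Premise 4, O(don_mask → inform_request), contraposes to O(¬inform_request → ¬don_mask); with O(¬inform_request) we get O(¬don_mask).
Premise 1, O(¬badge_in → don_mask), contraposes to O(¬don_mask → badge_in); with O(¬don_mask) we get O(badge_in).
Premises 2, 5, 7 do not contribute to this derivation.
Thus O(badge_in), which is F(¬badge_in): ¬badge_in is forbidden.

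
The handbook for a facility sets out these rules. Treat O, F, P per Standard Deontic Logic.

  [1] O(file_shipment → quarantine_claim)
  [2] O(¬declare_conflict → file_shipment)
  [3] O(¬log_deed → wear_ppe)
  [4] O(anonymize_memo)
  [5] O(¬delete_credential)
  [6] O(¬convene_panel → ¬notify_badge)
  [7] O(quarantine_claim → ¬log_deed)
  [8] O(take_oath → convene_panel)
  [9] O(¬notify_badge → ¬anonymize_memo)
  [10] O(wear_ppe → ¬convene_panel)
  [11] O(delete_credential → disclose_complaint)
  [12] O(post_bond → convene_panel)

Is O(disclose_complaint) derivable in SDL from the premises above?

No

Premise 11 is O(delete_credential → disclose_complaint), but O(delete_credential) is not derivable from the premises, so it does not yield O(disclose_complaint).
No other premise forces O(disclose_complaint). An ideal world satisfying every premise can still have disclose_complaint false, so O(disclose_complaint) is not derivable.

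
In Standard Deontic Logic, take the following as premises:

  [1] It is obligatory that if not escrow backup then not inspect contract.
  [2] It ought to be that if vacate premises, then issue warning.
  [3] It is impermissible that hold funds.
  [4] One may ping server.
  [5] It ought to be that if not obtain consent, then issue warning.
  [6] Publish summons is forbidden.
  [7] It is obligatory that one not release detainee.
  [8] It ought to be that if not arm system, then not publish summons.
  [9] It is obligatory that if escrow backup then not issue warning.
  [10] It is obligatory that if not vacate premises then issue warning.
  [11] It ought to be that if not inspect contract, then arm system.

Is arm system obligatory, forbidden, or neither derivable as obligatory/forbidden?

Premises 10 and 2 are O(¬vacate_premises → issue_warning) and O(vacate_premises → issue_warning); every ideal world satisfies ¬vacate_premises or vacate_premises, so in either case issue_warning holds — hence O(issue_warning).
Premise 9 is O(escrow_backup → ¬issue_warning); contrapositively O(issue_warning → ¬escrow_backup). Since O(issue_warning) holds, K gives O(¬escrow_backup).
Applying K to premise 1 (O(¬escrow_backup → ¬inspect_contract)) and O(¬escrow_backup) yields O(¬inspect_contract).
Applying K to premise 11 (O(¬inspect_contract → arm_system)) and O(¬inspect_contract) yields O(arm_system).
Premises 3, 4, 5, 6, 7, 8 do not contribute to this derivation.
Hence arm_system is obligatory.

Obligatory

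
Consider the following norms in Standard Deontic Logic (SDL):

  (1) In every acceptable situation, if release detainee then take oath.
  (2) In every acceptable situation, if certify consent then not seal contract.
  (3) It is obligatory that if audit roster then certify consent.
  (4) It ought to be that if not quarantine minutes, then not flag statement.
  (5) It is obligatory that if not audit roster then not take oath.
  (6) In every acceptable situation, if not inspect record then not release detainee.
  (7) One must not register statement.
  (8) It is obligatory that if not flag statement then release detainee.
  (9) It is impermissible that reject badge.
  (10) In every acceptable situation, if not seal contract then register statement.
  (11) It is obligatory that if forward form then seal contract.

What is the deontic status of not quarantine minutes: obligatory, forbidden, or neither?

Forbidden

Premise 7 is F(register_statement), i.e. O(¬register_statement).
Premise 10 is O(¬seal_contract → register_statement); contrapositively O(¬register_statement → seal_contract). Since O(¬register_statement) holds, K gives O(seal_contract).
The contrapositive of premise 2 (O(certify_consent → ¬seal_contract)) is O(seal_contract → ¬certify_consent), and O(seal_contract) is already established, so O(¬certify_consent).
Premise 3, O(audit_roster → certify_consent), contraposes to O(¬certify_consent → ¬audit_roster); with O(¬certify_consent) we get O(¬audit_roster).
From O(¬audit_roster) and premise 5, O(¬audit_roster → ¬take_oath), we obtain O(¬take_oath).
The contrapositive of premise 1 (O(release_detainee → take_oath)) is O(¬take_oath → ¬release_detainee), and O(¬take_oath) is already established, so O(¬release_detainee).
Premise 8, O(¬flag_statement → release_detainee), contraposes to O(¬release_detainee → flag_statement); with O(¬release_detainee) we get O(flag_statement).
The contrapositive of premise 4 (O(¬quarantine_minutes → ¬flag_statement)) is O(flag_statement → quarantine_minutes), and O(flag_statement) is already established, so O(quarantine_minutes).
Premises 6, 9, 11 do not contribute to this derivation.
Thus O(quarantine_minutes), which is F(¬quarantine_minutes): ¬quarantine_minutes is forbidden.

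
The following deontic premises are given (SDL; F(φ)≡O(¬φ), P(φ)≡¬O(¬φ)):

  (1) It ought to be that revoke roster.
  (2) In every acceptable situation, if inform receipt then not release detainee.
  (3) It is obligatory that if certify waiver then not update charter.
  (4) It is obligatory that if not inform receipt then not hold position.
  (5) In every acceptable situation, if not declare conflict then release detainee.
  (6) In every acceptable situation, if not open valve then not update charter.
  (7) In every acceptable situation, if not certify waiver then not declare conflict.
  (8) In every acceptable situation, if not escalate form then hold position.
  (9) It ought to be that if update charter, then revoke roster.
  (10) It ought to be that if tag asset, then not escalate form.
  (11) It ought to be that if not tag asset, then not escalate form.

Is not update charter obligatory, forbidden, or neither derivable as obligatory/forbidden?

Obligatory

Premises 10 and 11 cover both cases: O(tag_asset → ¬escalate_form) and O(¬tag_asset → ¬escalate_form). Since tag_asset ∨ ¬tag_asset is a tautology, O(¬escalate_form) follows.
With premise 8, O(¬escalate_form → hold_position), the K-axiom yields O(hold_position).
Premise 4 is O(¬inform_receipt → ¬hold_position); contrapositively O(hold_position → inform_receipt). Since O(hold_position) holds, K gives O(inform_receipt).
With premise 2, O(inform_receipt → ¬release_detainee), the K-axiom yields O(¬release_detainee).
The contrapositive of premise 5 (O(¬declare_conflict → release_detainee)) is O(¬release_detainee → declare_conflict), and O(¬release_detainee) is already established, so O(declare_conflict).
Premise 7 is O(¬certify_waiver → ¬declare_conflict); contrapositively O(declare_conflict → certify_waiver). Since O(declare_conflict) holds, K gives O(certify_waiver).
Applying K to premise 3 (O(certify_waiver → ¬update_charter)) and O(certify_waiver) yields O(¬update_charter).
Premises 1, 6, 9 do not contribute to this derivation.
Hence ¬update_charter is obligatory.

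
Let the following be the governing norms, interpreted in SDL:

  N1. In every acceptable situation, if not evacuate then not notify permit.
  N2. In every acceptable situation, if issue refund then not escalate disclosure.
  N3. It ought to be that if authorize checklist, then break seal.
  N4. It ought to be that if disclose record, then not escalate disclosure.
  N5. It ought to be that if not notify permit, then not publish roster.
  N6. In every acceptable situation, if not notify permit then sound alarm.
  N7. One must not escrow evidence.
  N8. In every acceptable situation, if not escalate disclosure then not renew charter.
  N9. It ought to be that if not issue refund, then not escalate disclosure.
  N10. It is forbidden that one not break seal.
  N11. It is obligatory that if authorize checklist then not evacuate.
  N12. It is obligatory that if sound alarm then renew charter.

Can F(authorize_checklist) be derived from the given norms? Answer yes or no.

Premises 2 and 9 are O(issue_refund → ¬escalate_disclosure) and O(¬issue_refund → ¬escalate_disclosure); every ideal world satisfies issue_refund or ¬issue_refund, so in either case ¬escalate_disclosure holds — hence O(¬escalate_disclosure).
From O(¬escalate_disclosure) and premise 8, O(¬escalate_disclosure → ¬renew_charter), we obtain O(¬renew_charter).
Premise 12, O(sound_alarm → renew_charter), contraposes to O(¬renew_charter → ¬sound_alarm); with O(¬renew_charter) we get O(¬sound_alarm).
Premise 6, O(¬notify_permit → sound_alarm), contraposes to O(¬sound_alarm → notify_permit); with O(¬sound_alarm) we get O(notify_permit).
Premise 1 is O(¬evacuate → ¬notify_permit); contrapositively O(notify_permit → evacuate). Since O(notify_permit) holds, K gives O(evacuate).
Premise 11 is O(authorize_checklist → ¬evacuate); contrapositively O(evacuate → ¬authorize_checklist). Since O(evacuate) holds, K gives O(¬authorize_checklist).
Premises 3, 4, 5, 7, 10 do not contribute to this derivation.
So O(¬authorize_checklist) holds, i.e. F(authorize_checklist). The claim follows.

Yes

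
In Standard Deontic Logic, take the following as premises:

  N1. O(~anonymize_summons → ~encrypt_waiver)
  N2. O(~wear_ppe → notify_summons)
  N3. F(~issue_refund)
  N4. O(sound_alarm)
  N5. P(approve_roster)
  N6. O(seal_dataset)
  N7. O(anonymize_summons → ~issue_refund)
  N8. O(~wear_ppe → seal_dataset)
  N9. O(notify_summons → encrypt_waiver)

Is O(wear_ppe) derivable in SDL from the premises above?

F(~issue_refund) at premise 3 means O(issue_refund).
Premise 7 is O(anonymize_summons → ~issue_refund); contrapositively O(issue_refund → ~anonymize_summons). Since O(issue_refund) holds, K gives O(~anonymize_summons).
Applying K to premise 1 (O(~anonymize_summons → ~encrypt_waiver)) and O(~anonymize_summons) yields O(~encrypt_waiver).
Premise 9, O(notify_summons → encrypt_waiver), contraposes to O(~encrypt_waiver → ~notify_summons); with O(~encrypt_waiver) we get O(~notify_summons).
The contrapositive of premise 2 (O(~wear_ppe → notify_summons)) is O(~notify_summons → wear_ppe), and O(~notify_summons) is already established, so O(wear_ppe).
Premises 4, 5, 6, 8 do not contribute to this derivation.
So O(wear_ppe) follows.

Yes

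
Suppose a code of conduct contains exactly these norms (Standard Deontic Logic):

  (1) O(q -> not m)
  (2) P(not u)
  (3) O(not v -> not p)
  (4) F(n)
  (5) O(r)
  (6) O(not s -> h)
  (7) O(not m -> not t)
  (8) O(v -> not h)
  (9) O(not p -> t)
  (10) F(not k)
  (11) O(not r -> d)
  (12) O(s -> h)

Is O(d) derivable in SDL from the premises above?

Premise 11 is O(not r -> d), but O(not r) is not derivable from the premises, so it does not yield O(d).
No other premise forces O(d). An ideal world satisfying every premise can still have d false, so O(d) is not derivable.

No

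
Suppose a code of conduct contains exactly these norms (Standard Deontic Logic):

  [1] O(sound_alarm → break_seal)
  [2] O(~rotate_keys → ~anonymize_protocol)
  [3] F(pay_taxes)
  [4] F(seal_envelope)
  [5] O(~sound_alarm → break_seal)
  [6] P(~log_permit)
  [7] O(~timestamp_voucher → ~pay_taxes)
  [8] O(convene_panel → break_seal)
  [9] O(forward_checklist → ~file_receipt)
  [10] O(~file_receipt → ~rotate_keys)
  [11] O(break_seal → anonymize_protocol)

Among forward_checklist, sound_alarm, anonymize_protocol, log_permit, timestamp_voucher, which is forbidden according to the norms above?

Premises 5 and 1 are O(~sound_alarm → break_seal) and O(sound_alarm → break_seal); every ideal world satisfies ~sound_alarm or sound_alarm, so in either case break_seal holds — hence O(break_seal).
From O(break_seal) and premise 11, O(break_seal → anonymize_protocol), we obtain O(anonymize_protocol).
The contrapositive of premise 2 (O(~rotate_keys → ~anonymize_protocol)) is O(anonymize_protocol → rotate_keys), and O(anonymize_protocol) is already established, so O(rotate_keys).
The contrapositive of premise 10 (O(~file_receipt → ~rotate_keys)) is O(rotate_keys → file_receipt), and O(rotate_keys) is already established, so O(file_receipt).
Premise 9 is O(forward_checklist → ~file_receipt); contrapositively O(file_receipt → ~forward_checklist). Since O(file_receipt) holds, K gives O(~forward_checklist).
So O(~forward_checklist) holds, i.e. forward_checklist is forbidden. None of the other listed options is forbidden under the premises.

forward_checklist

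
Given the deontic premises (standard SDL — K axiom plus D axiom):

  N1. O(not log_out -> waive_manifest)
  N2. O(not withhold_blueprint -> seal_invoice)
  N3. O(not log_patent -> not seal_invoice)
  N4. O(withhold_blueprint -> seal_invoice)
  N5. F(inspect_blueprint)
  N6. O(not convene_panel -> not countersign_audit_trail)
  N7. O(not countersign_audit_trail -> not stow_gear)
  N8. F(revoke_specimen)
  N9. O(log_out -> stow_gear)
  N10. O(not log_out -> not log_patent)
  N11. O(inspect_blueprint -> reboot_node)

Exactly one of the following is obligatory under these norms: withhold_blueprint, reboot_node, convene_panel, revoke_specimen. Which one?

Premises 4 and 2 cover both cases: O(withhold_blueprint -> seal_invoice) and O(not withhold_blueprint -> seal_invoice). Since withhold_blueprint ∨ not withhold_blueprint is a tautology, O(seal_invoice) follows.
Premise 3, O(not log_patent -> not seal_invoice), contraposes to O(seal_invoice -> log_patent); with O(seal_invoice) we get O(log_patent).
The contrapositive of premise 10 (O(not log_out -> not log_patent)) is O(log_patent -> log_out), and O(log_patent) is already established, so O(log_out).
Applying K to premise 9 (O(log_out -> stow_gear)) and O(log_out) yields O(stow_gear).
The contrapositive of premise 7 (O(not countersign_audit_trail -> not stow_gear)) is O(stow_gear -> countersign_audit_trail), and O(stow_gear) is already established, so O(countersign_audit_trail).
The contrapositive of premise 6 (O(not convene_panel -> not countersign_audit_trail)) is O(countersign_audit_trail -> convene_panel), and O(countersign_audit_trail) is already established, so O(convene_panel).
So O(convene_panel) holds — convene_panel is obligatory. None of the other listed options is made obligatory by any chain of premises.

convene_panel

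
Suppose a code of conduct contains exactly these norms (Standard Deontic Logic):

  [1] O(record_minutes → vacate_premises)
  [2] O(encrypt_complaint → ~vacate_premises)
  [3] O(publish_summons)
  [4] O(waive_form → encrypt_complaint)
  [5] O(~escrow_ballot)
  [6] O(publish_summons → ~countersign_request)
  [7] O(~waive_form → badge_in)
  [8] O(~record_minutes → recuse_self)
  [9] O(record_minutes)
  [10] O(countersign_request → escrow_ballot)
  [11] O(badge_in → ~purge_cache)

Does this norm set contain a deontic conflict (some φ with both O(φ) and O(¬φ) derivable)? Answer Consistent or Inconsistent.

Premise 10 is O(countersign_request → escrow_ballot), but O(countersign_request) is not derivable from the premises, so it does not yield O(escrow_ballot).
So O(escrow_ballot) is not derivable, and the apparent clash with O(~escrow_ballot) does not arise.
A world satisfying every obligation exists (e.g. badge_in=true, countersign_request=false, encrypt_complaint=false, escrow_ballot=false, publish_summons=true, purge_cache=false, record_minutes=true, recuse_self=false, vacate_premises=true, waive_form=false); no atom is both obligatory and forbidden, so the set is consistent.

Consistent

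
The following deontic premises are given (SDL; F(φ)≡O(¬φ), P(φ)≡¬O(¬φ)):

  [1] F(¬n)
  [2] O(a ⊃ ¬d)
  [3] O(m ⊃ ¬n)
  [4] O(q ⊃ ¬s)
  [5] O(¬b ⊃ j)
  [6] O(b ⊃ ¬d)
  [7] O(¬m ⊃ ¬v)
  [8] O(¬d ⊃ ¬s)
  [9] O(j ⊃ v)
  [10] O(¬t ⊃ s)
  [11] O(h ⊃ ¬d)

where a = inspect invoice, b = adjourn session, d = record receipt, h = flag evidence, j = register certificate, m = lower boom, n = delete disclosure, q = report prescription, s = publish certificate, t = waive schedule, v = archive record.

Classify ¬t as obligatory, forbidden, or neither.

F(¬n) at premise 1 means O(n).
The contrapositive of premise 3 (O(m ⊃ ¬n)) is O(n ⊃ ¬m), and O(n) is already established, so O(¬m).
Applying K to premise 7 (O(¬m ⊃ ¬v)) and O(¬m) yields O(¬v).
Premise 9 is O(j ⊃ v); contrapositively O(¬v ⊃ ¬j). Since O(¬v) holds, K gives O(¬j).
Premise 5, O(¬b ⊃ j), contraposes to O(¬j ⊃ b); with O(¬j) we get O(b).
Applying K to premise 6 (O(b ⊃ ¬d)) and O(b) yields O(¬d).
Premise 8 is O(¬d ⊃ ¬s); since O(¬d), deontic closure gives O(¬s).
Premise 10 is O(¬t ⊃ s); contrapositively O(¬s ⊃ t). Since O(¬s) holds, K gives O(t).
Premises 2, 4, 11 do not contribute to this derivation.
Thus O(t), which is F(¬t): ¬t is forbidden.

Forbidden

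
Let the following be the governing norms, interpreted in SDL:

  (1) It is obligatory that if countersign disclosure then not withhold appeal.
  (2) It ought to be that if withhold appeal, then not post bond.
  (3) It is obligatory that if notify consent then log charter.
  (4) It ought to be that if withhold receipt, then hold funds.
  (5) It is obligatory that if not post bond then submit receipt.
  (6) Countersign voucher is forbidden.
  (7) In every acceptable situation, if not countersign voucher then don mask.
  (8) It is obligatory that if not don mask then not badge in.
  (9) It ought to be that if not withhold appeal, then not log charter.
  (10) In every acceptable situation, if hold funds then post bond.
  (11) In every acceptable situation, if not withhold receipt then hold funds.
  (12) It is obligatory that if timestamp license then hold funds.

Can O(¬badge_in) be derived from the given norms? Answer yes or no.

Premise 8 is O(¬don_mask → ¬badge_in), but O(¬don_mask) is not derivable from the premises, so it does not yield O(¬badge_in).
No other premise forces O(¬badge_in). An ideal world satisfying every premise can still have ¬badge_in false, so O(¬badge_in) is not derivable.

No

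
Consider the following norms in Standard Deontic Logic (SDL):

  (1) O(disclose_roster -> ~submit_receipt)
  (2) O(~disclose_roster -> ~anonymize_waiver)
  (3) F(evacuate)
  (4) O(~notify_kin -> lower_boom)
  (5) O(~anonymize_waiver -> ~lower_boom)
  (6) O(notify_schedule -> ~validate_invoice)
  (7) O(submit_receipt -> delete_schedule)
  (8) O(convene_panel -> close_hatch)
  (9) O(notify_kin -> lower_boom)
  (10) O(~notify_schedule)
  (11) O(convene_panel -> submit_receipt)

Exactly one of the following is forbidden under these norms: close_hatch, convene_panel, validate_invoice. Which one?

convene_panel

Premises 9 and 4 are O(notify_kin -> lower_boom) and O(~notify_kin -> lower_boom); every ideal world satisfies notify_kin or ~notify_kin, so in either case lower_boom holds — hence O(lower_boom).
The contrapositive of premise 5 (O(~anonymize_waiver -> ~lower_boom)) is O(lower_boom -> anonymize_waiver), and O(lower_boom) is already established, so O(anonymize_waiver).
Premise 2, O(~disclose_roster -> ~anonymize_waiver), contraposes to O(anonymize_waiver -> disclose_roster); with O(anonymize_waiver) we get O(disclose_roster).
With premise 1, O(disclose_roster -> ~submit_receipt), the K-axiom yields O(~submit_receipt).
The contrapositive of premise 11 (O(convene_panel -> submit_receipt)) is O(~submit_receipt -> ~convene_panel), and O(~submit_receipt) is already established, so O(~convene_panel).
So O(~convene_panel) holds, i.e. convene_panel is forbidden. None of the other listed options is forbidden under the premises.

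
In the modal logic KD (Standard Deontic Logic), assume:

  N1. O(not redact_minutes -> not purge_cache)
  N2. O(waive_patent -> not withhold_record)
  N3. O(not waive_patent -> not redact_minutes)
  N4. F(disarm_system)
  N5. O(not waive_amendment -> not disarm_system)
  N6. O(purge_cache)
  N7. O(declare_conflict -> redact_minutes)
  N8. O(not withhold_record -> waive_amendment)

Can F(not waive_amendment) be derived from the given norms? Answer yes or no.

Yes

From premise 6 we have O(purge_cache).
Premise 1, O(not redact_minutes -> not purge_cache), contraposes to O(purge_cache -> redact_minutes); with O(purge_cache) we get O(redact_minutes).
Premise 3, O(not waive_patent -> not redact_minutes), contraposes to O(redact_minutes -> waive_patent); with O(redact_minutes) we get O(waive_patent).
With premise 2, O(waive_patent -> not withhold_record), the K-axiom yields O(not withhold_record).
Premise 8 is O(not withhold_record -> waive_amendment); since O(not withhold_record), deontic closure gives O(waive_amendment).
Premises 4, 5, 7 do not contribute to this derivation.
So O(waive_amendment) holds, i.e. F(not waive_amendment). The claim follows.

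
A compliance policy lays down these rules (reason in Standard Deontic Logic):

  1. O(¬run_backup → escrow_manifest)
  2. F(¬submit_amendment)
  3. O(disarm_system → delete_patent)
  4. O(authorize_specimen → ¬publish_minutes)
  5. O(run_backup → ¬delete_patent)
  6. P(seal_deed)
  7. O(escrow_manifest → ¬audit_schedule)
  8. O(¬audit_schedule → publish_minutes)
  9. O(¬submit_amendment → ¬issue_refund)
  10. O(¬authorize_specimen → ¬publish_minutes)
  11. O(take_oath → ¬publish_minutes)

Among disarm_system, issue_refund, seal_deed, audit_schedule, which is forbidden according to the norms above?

disarm_system

Premises 4 and 10 are O(authorize_specimen → ¬publish_minutes) and O(¬authorize_specimen → ¬publish_minutes); every ideal world satisfies authorize_specimen or ¬authorize_specimen, so in either case ¬publish_minutes holds — hence O(¬publish_minutes).
The contrapositive of premise 8 (O(¬audit_schedule → publish_minutes)) is O(¬publish_minutes → audit_schedule), and O(¬publish_minutes) is already established, so O(audit_schedule).
The contrapositive of premise 7 (O(escrow_manifest → ¬audit_schedule)) is O(audit_schedule → ¬escrow_manifest), and O(audit_schedule) is already established, so O(¬escrow_manifest).
The contrapositive of premise 1 (O(¬run_backup → escrow_manifest)) is O(¬escrow_manifest → run_backup), and O(¬escrow_manifest) is already established, so O(run_backup).
Premise 5 is O(run_backup → ¬delete_patent); since O(run_backup), deontic closure gives O(¬delete_patent).
Premise 3 is O(disarm_system → delete_patent); contrapositively O(¬delete_patent → ¬disarm_system). Since O(¬delete_patent) holds, K gives O(¬disarm_system).
So O(¬disarm_system) holds, i.e. disarm_system is forbidden. None of the other listed options is forbidden under the premises.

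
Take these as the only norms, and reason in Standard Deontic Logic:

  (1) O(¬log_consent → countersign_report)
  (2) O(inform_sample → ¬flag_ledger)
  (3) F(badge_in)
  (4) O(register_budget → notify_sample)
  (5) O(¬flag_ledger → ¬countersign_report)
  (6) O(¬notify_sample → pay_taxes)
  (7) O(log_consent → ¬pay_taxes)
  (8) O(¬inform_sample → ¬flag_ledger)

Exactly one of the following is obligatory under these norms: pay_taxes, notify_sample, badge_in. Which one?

notify_sample

Premises 2 and 8 are O(inform_sample → ¬flag_ledger) and O(¬inform_sample → ¬flag_ledger); every ideal world satisfies inform_sample or ¬inform_sample, so in either case ¬flag_ledger holds — hence O(¬flag_ledger).
Premise 5 is O(¬flag_ledger → ¬countersign_report); since O(¬flag_ledger), deontic closure gives O(¬countersign_report).
Premise 1, O(¬log_consent → countersign_report), contraposes to O(¬countersign_report → log_consent); with O(¬countersign_report) we get O(log_consent).
Applying K to premise 7 (O(log_consent → ¬pay_taxes)) and O(log_consent) yields O(¬pay_taxes).
Premise 6, O(¬notify_sample → pay_taxes), contraposes to O(¬pay_taxes → notify_sample); with O(¬pay_taxes) we get O(notify_sample).
So O(notify_sample) holds — notify_sample is obligatory. None of the other listed options is made obligatory by any chain of premises.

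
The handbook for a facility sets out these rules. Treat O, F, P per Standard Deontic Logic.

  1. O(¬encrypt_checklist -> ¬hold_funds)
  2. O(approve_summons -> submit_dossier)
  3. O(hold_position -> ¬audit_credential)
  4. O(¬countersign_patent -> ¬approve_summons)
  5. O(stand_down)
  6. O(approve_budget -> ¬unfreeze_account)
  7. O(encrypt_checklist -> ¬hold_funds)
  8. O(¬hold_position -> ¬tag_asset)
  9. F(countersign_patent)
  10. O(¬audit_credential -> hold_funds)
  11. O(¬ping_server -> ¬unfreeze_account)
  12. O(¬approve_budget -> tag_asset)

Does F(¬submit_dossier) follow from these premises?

Premise 2 is O(approve_summons -> submit_dossier), but O(approve_summons) is not derivable from the premises, so it does not yield O(submit_dossier).
No other premise forces O(submit_dossier). An ideal world satisfying every premise can still have ¬submit_dossier true, so F(¬submit_dossier) is not derivable.

No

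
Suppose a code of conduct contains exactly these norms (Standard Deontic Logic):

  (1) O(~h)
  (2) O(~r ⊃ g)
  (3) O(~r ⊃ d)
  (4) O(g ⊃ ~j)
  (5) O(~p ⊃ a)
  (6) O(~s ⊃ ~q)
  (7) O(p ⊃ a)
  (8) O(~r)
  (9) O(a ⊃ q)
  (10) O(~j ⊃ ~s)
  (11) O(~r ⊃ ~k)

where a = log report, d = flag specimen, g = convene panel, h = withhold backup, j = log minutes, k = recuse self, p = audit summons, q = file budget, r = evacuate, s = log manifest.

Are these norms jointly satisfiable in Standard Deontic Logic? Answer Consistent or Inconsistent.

Inconsistent

Premises 5 and 7 cover both cases: O(~p ⊃ a) and O(p ⊃ a). Since ~p ∨ p is a tautology, O(a) follows.
Applying K to premise 9 (O(a ⊃ q)) and O(a) yields O(q).
Premise 6, O(~s ⊃ ~q), contraposes to O(q ⊃ s); with O(q) we get O(s).
Premise 10, O(~j ⊃ ~s), contraposes to O(s ⊃ j); with O(s) we get O(j).
Premise 4 is O(g ⊃ ~j); contrapositively O(j ⊃ ~g). Since O(j) holds, K gives O(~g).
The contrapositive of premise 2 (O(~r ⊃ g)) is O(~g ⊃ r), and O(~g) is already established, so O(r).
However, premise 8 gives O(~r).
We now have both O(r) and O(~r) — r is simultaneously obligatory and forbidden, violating the D-axiom.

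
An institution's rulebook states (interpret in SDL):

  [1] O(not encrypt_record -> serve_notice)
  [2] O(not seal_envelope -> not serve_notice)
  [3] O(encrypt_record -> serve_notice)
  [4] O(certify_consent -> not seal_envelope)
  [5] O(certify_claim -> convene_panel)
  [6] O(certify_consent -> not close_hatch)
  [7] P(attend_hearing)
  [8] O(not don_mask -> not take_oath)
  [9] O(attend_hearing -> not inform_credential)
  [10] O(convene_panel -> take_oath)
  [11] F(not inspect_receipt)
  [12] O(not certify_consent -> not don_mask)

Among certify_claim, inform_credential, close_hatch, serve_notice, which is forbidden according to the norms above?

Premises 3 and 1 are O(encrypt_record -> serve_notice) and O(not encrypt_record -> serve_notice); every ideal world satisfies encrypt_record or not encrypt_record, so in either case serve_notice holds — hence O(serve_notice).
Premise 2 is O(not seal_envelope -> not serve_notice); contrapositively O(serve_notice -> seal_envelope). Since O(serve_notice) holds, K gives O(seal_envelope).
Premise 4 is O(certify_consent -> not seal_envelope); contrapositively O(seal_envelope -> not certify_consent). Since O(seal_envelope) holds, K gives O(not certify_consent).
Applying K to premise 12 (O(not certify_consent -> not don_mask)) and O(not certify_consent) yields O(not don_mask).
Applying K to premise 8 (O(not don_mask -> not take_oath)) and O(not don_mask) yields O(not take_oath).
Premise 10, O(convene_panel -> take_oath), contraposes to O(not take_oath -> not convene_panel); with O(not take_oath) we get O(not convene_panel).
Premise 5, O(certify_claim -> convene_panel), contraposes to O(not convene_panel -> not certify_claim); with O(not convene_panel) we get O(not certify_claim).
So O(not certify_claim) holds, i.e. certify_claim is forbidden. None of the other listed options is forbidden under the premises.

certify_claim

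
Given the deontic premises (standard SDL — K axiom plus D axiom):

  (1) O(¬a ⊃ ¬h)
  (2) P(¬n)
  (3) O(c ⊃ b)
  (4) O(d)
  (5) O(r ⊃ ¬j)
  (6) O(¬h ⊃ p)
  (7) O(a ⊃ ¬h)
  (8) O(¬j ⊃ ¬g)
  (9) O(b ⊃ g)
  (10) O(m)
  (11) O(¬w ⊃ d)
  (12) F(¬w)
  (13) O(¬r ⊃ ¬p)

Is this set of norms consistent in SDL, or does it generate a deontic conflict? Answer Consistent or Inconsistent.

Premise 11 is O(¬w ⊃ d); even if O(d) held, inferring O(¬w) would be affirming the consequent — invalid.
So O(¬w) is not derivable, and the apparent clash with O(w) does not arise.
A world satisfying every obligation exists (e.g. a=false, b=false, c=false, d=true, g=false, h=false, j=false, m=true, n=false, p=true, r=true, w=true); no atom is both obligatory and forbidden, so the set is consistent.

Consistent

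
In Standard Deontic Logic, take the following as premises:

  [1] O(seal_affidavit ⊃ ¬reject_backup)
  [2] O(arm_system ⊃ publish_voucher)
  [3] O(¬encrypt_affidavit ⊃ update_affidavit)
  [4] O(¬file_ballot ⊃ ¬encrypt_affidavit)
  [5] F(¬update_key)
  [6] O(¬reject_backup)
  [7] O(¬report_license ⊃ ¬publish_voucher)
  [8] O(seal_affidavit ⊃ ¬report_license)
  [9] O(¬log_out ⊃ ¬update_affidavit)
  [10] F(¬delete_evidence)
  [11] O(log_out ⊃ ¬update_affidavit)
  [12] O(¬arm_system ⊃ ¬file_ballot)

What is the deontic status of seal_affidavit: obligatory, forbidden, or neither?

Forbidden

Premises 9 and 11 are O(¬log_out ⊃ ¬update_affidavit) and O(log_out ⊃ ¬update_affidavit); every ideal world satisfies ¬log_out or log_out, so in either case ¬update_affidavit holds — hence O(¬update_affidavit).
Premise 3 is O(¬encrypt_affidavit ⊃ update_affidavit); contrapositively O(¬update_affidavit ⊃ encrypt_affidavit). Since O(¬update_affidavit) holds, K gives O(encrypt_affidavit).
The contrapositive of premise 4 (O(¬file_ballot ⊃ ¬encrypt_affidavit)) is O(encrypt_affidavit ⊃ file_ballot), and O(encrypt_affidavit) is already established, so O(file_ballot).
The contrapositive of premise 12 (O(¬arm_system ⊃ ¬file_ballot)) is O(file_ballot ⊃ arm_system), and O(file_ballot) is already established, so O(arm_system).
With premise 2, O(arm_system ⊃ publish_voucher), the K-axiom yields O(publish_voucher).
Premise 7, O(¬report_license ⊃ ¬publish_voucher), contraposes to O(publish_voucher ⊃ report_license); with O(publish_voucher) we get O(report_license).
Premise 8 is O(seal_affidavit ⊃ ¬report_license); contrapositively O(report_license ⊃ ¬seal_affidavit). Since O(report_license) holds, K gives O(¬seal_affidavit).
Premises 1, 5, 6, 10 do not contribute to this derivation.
Thus O(¬seal_affidavit), which is F(seal_affidavit): seal_affidavit is forbidden.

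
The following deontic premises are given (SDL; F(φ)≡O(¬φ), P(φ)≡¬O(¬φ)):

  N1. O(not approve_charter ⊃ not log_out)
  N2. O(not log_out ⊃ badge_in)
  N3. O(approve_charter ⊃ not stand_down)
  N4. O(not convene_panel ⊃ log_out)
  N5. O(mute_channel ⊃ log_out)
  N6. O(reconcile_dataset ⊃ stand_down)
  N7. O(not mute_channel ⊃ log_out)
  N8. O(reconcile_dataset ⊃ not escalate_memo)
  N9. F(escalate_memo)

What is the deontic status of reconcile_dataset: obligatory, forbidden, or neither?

Premises 7 and 5 are O(not mute_channel ⊃ log_out) and O(mute_channel ⊃ log_out); every ideal world satisfies not mute_channel or mute_channel, so in either case log_out holds — hence O(log_out).
The contrapositive of premise 1 (O(not approve_charter ⊃ not log_out)) is O(log_out ⊃ approve_charter), and O(log_out) is already established, so O(approve_charter).
With premise 3, O(approve_charter ⊃ not stand_down), the K-axiom yields O(not stand_down).
Premise 6 is O(reconcile_dataset ⊃ stand_down); contrapositively O(not stand_down ⊃ not reconcile_dataset). Since O(not stand_down) holds, K gives O(not reconcile_dataset).
Premises 2, 4, 8, 9 do not contribute to this derivation.
Thus O(not reconcile_dataset), which is F(reconcile_dataset): reconcile_dataset is forbidden.

Forbidden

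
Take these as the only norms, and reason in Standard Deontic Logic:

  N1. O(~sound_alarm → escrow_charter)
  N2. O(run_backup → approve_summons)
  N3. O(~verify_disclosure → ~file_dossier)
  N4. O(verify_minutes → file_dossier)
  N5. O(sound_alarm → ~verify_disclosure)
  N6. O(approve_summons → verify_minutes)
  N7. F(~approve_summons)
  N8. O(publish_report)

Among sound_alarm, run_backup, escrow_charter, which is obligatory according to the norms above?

Premise 7 is F(~approve_summons), i.e. O(approve_summons).
Premise 6 is O(approve_summons → verify_minutes); since O(approve_summons), deontic closure gives O(verify_minutes).
Applying K to premise 4 (O(verify_minutes → file_dossier)) and O(verify_minutes) yields O(file_dossier).
Premise 3, O(~verify_disclosure → ~file_dossier), contraposes to O(file_dossier → verify_disclosure); with O(file_dossier) we get O(verify_disclosure).
The contrapositive of premise 5 (O(sound_alarm → ~verify_disclosure)) is O(verify_disclosure → ~sound_alarm), and O(verify_disclosure) is already established, so O(~sound_alarm).
From O(~sound_alarm) and premise 1, O(~sound_alarm → escrow_charter), we obtain O(escrow_charter).
So O(escrow_charter) holds — escrow_charter is obligatory. None of the other listed options is made obligatory by any chain of premises.

escrow_charter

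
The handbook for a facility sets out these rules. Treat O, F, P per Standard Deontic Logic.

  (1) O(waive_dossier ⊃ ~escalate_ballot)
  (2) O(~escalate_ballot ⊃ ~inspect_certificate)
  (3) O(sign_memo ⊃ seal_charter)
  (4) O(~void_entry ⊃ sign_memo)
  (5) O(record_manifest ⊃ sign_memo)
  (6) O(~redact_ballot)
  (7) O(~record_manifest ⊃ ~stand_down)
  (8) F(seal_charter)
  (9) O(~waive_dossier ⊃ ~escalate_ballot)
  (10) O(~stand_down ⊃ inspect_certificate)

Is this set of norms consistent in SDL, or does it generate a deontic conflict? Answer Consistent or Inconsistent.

Premises 1 and 9 are O(waive_dossier ⊃ ~escalate_ballot) and O(~waive_dossier ⊃ ~escalate_ballot); every ideal world satisfies waive_dossier or ~waive_dossier, so in either case ~escalate_ballot holds — hence O(~escalate_ballot).
Applying K to premise 2 (O(~escalate_ballot ⊃ ~inspect_certificate)) and O(~escalate_ballot) yields O(~inspect_certificate).
The contrapositive of premise 10 (O(~stand_down ⊃ inspect_certificate)) is O(~inspect_certificate ⊃ stand_down), and O(~inspect_certificate) is already established, so O(stand_down).
The contrapositive of premise 7 (O(~record_manifest ⊃ ~stand_down)) is O(stand_down ⊃ record_manifest), and O(stand_down) is already established, so O(record_manifest).
Premise 5 is O(record_manifest ⊃ sign_memo); since O(record_manifest), deontic closure gives O(sign_memo).
Applying K to premise 3 (O(sign_memo ⊃ seal_charter)) and O(sign_memo) yields O(seal_charter).
However, F(seal_charter) at premise 8 amounts to O(~seal_charter).
We now have both O(seal_charter) and O(~seal_charter) — seal_charter is simultaneously obligatory and forbidden, violating the D-axiom.

Inconsistent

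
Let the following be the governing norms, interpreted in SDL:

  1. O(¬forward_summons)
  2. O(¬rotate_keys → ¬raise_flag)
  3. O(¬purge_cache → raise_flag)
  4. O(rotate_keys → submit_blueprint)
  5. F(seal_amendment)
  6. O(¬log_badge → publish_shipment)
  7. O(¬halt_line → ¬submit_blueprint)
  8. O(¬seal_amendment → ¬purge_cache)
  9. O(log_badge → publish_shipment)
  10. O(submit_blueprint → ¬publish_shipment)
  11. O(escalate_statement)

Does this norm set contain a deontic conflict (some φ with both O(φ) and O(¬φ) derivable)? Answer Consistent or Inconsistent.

Premises 6 and 9 cover both cases: O(¬log_badge → publish_shipment) and O(log_badge → publish_shipment). Since ¬log_badge ∨ log_badge is a tautology, O(publish_shipment) follows.
The contrapositive of premise 10 (O(submit_blueprint → ¬publish_shipment)) is O(publish_shipment → ¬submit_blueprint), and O(publish_shipment) is already established, so O(¬submit_blueprint).
Premise 4 is O(rotate_keys → submit_blueprint); contrapositively O(¬submit_blueprint → ¬rotate_keys). Since O(¬submit_blueprint) holds, K gives O(¬rotate_keys).
With premise 2, O(¬rotate_keys → ¬raise_flag), the K-axiom yields O(¬raise_flag).
Premise 3, O(¬purge_cache → raise_flag), contraposes to O(¬raise_flag → purge_cache); with O(¬raise_flag) we get O(purge_cache).
Premise 8 is O(¬seal_amendment → ¬purge_cache); contrapositively O(purge_cache → seal_amendment). Since O(purge_cache) holds, K gives O(seal_amendment).
But premise 5, F(seal_amendment), means O(¬seal_amendment).
We now have both O(seal_amendment) and O(¬seal_amendment) — seal_amendment is simultaneously obligatory and forbidden, violating the D-axiom.

Inconsistent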